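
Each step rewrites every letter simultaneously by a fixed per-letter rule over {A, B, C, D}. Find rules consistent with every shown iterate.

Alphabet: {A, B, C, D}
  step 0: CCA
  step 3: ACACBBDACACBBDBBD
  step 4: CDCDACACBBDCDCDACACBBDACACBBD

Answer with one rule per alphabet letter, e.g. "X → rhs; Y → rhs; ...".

  step 3 ⇒ step 4: ACACBBDACACBBDBBD ⇒ C·D·C·D·AC·AC·BBD·C·D·C·D·AC·AC·BBD·AC·AC·BBD
    A ↦ C
    B ↦ AC
    C ↦ D
    D ↦ BBD

A->C, B->AC, C->D, D->BBD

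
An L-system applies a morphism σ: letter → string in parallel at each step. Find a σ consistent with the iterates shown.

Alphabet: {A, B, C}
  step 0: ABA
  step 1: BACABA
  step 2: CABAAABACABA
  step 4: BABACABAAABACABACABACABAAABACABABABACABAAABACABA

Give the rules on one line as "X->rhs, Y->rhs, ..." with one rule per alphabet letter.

  step 1 ⇒ step 2: BACABA ⇒ CA·BA·AA·BA·CA·BA
    A ↦ BA
    B ↦ CA
    C ↦ AA

A->BA, B->CA, C->AA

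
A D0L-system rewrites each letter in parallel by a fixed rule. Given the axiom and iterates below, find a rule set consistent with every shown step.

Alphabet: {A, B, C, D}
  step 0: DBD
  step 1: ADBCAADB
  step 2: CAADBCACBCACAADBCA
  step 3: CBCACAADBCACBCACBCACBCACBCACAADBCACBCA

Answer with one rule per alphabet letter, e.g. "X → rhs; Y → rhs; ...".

  step 2 ⇒ step 3: CAADBCACBCACAADBCA ⇒ CB·CA·CA·ADB·CA·CB·CA·CB·CA·CB·CA·CB·CA·CA·ADB·CA·CB·CA
    A ↦ CA
    B ↦ CA
    C ↦ CB
    D ↦ ADB

A->CA, B->CA, C->CB, D->ADB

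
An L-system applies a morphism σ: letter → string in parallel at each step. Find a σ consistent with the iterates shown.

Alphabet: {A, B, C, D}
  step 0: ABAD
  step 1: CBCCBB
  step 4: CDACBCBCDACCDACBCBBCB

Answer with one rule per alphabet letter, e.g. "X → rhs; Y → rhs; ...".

A->CB, B->C, C->DA, D->B

  step 0 ⇒ step 1: ABAD ⇒ CB·C·CB·B
    A ↦ CB
    B ↦ C
    D ↦ B
    C ↦ DA  (constrained at step 1)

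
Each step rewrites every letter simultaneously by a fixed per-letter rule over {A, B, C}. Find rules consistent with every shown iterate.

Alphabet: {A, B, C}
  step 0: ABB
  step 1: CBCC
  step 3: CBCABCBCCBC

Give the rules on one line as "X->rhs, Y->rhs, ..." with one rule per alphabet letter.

  step 0 ⇒ step 1: ABB ⇒ CB·C·C
    A ↦ CB
    B ↦ C
    C ↦ AB  (constrained at step 1)

A->CB, B->C, C->AB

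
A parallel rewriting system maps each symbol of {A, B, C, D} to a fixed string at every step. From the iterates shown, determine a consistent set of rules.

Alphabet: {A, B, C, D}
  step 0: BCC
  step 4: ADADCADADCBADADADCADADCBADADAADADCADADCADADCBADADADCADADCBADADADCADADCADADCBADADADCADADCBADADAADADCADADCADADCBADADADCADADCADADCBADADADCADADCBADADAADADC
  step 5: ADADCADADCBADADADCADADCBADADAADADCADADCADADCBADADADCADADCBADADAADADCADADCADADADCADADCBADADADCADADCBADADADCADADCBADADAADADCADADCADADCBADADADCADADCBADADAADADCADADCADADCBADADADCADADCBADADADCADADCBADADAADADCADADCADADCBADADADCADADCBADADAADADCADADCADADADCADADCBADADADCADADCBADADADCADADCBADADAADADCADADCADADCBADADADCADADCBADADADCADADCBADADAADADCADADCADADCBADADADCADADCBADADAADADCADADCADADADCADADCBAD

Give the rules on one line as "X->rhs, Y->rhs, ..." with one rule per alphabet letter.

A->AD, B->ADA, C->BAD, D->ADC

  step 4 ⇒ step 5: ADADCADADCBADADADCADADCBADADAADADCADADCADADCBADADADCADADCBADADADCADADCADADCBADADADCADADCBADADAADADCADADCADADCBADADADCADADCADADCBADADADCADADCBADADAADADC ⇒ AD·ADC·AD·ADC·BAD·AD·ADC·AD·ADC·BAD·ADA·AD·ADC·AD·ADC·AD·ADC·BAD·AD·ADC·AD·ADC·BAD·ADA·AD·ADC·AD·ADC·AD·AD·ADC·AD·ADC·BAD·AD·ADC·AD·ADC·BAD·AD·ADC·AD·ADC·BAD·ADA·AD·ADC·AD·ADC·AD·ADC·BAD·AD·ADC·AD·ADC·BAD·ADA·AD·ADC·AD·ADC·AD·ADC·BAD·AD·ADC·AD·ADC·BAD·AD·ADC·AD·ADC·BAD·ADA·AD·ADC·AD·ADC·AD·ADC·BAD·AD·ADC·AD·ADC·BAD·ADA·AD·ADC·AD·ADC·AD·AD·ADC·AD·ADC·BAD·AD·ADC·AD·ADC·BAD·AD·ADC·AD·ADC·BAD·ADA·AD·ADC·AD·ADC·AD·ADC·BAD·AD·ADC·AD·ADC·BAD·AD·ADC·AD·ADC·BAD·ADA·AD·ADC·AD·ADC·AD·ADC·BAD·AD·ADC·AD·ADC·BAD·ADA·AD·ADC·AD·ADC·AD·AD·ADC·AD·ADC·BAD
    A ↦ AD
    B ↦ ADA
    C ↦ BAD
    D ↦ ADC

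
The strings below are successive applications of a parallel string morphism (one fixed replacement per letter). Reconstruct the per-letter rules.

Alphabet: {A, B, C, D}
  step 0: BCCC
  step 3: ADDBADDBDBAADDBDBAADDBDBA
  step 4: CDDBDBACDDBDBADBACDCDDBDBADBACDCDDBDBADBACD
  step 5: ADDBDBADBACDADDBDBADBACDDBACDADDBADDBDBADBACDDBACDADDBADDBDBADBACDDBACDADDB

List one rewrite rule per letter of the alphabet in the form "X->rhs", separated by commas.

A->CD, B->A, C->AD, D->DB

  step 4 ⇒ step 5: CDDBDBACDDBDBADBACDCDDBDBADBACDCDDBDBADBACD ⇒ AD·DB·DB·A·DB·A·CD·AD·DB·DB·A·DB·A·CD·DB·A·CD·AD·DB·AD·DB·DB·A·DB·A·CD·DB·A·CD·AD·DB·AD·DB·DB·A·DB·A·CD·DB·A·CD·AD·DB
    A ↦ CD
    B ↦ A
    C ↦ AD
    D ↦ DB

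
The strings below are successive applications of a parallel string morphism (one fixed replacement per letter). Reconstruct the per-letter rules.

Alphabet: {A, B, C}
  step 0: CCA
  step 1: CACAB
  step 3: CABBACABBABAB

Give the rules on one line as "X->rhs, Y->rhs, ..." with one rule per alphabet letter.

A->B, B->BA, C->CA

  step 0 ⇒ step 1: CCA ⇒ CA·CA·B
    A ↦ B
    C ↦ CA
    B ↦ BA  (constrained at step 1)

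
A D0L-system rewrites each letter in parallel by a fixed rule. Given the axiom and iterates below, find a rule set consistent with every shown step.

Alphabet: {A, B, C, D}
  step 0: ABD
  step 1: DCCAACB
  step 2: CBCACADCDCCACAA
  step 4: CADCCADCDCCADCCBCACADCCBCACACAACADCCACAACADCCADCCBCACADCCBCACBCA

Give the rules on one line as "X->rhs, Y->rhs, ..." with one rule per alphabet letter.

  step 1 ⇒ step 2: DCCAACB ⇒ CB·CA·CA·DC·DC·CA·CAA
    A ↦ DC
    B ↦ CAA
    C ↦ CA
    D ↦ CB

A->DC, B->CAA, C->CA, D->CB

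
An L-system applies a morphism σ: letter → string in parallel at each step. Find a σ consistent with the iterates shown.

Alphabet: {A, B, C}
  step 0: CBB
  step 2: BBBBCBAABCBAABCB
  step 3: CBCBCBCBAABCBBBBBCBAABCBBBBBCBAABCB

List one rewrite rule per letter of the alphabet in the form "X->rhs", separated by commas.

  step 2 ⇒ step 3: BBBBCBAABCBAABCB ⇒ CB·CB·CB·CB·AAB·CB·BB·BB·CB·AAB·CB·BB·BB·CB·AAB·CB
    A ↦ BB
    B ↦ CB
    C ↦ AAB

A->BB, B->CB, C->AAB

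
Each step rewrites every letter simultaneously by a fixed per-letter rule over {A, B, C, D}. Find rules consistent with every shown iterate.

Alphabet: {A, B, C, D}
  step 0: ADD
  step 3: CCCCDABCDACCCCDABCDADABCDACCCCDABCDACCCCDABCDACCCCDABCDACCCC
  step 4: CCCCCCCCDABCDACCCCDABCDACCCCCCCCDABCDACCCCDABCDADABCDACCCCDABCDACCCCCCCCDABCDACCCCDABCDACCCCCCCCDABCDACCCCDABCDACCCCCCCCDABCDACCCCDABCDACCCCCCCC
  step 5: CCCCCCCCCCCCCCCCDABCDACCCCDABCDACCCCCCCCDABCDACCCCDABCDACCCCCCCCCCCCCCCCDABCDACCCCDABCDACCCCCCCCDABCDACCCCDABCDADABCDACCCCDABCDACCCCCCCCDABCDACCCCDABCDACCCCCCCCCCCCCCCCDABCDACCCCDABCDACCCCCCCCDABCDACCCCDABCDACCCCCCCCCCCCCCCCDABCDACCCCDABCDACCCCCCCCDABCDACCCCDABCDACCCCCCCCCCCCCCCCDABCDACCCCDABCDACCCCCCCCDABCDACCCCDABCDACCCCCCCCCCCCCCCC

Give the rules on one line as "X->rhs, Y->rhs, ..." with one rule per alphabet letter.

  step 4 ⇒ step 5: CCCCCCCCDABCDACCCCDABCDACCCCCCCCDABCDACCCCDABCDADABCDACCCCDABCDACCCCCCCCDABCDACCCCDABCDACCCCCCCCDABCDACCCCDABCDACCCCCCCCDABCDACCCCDABCDACCCCCCCC ⇒ CC·CC·CC·CC·CC·CC·CC·CC·DAB·CDA·CC·CC·DAB·CDA·CC·CC·CC·CC·DAB·CDA·CC·CC·DAB·CDA·CC·CC·CC·CC·CC·CC·CC·CC·DAB·CDA·CC·CC·DAB·CDA·CC·CC·CC·CC·DAB·CDA·CC·CC·DAB·CDA·DAB·CDA·CC·CC·DAB·CDA·CC·CC·CC·CC·DAB·CDA·CC·CC·DAB·CDA·CC·CC·CC·CC·CC·CC·CC·CC·DAB·CDA·CC·CC·DAB·CDA·CC·CC·CC·CC·DAB·CDA·CC·CC·DAB·CDA·CC·CC·CC·CC·CC·CC·CC·CC·DAB·CDA·CC·CC·DAB·CDA·CC·CC·CC·CC·DAB·CDA·CC·CC·DAB·CDA·CC·CC·CC·CC·CC·CC·CC·CC·DAB·CDA·CC·CC·DAB·CDA·CC·CC·CC·CC·DAB·CDA·CC·CC·DAB·CDA·CC·CC·CC·CC·CC·CC·CC·CC
    A ↦ CDA
    B ↦ CC
    C ↦ CC
    D ↦ DAB

A->CDA, B->CC, C->CC, D->DAB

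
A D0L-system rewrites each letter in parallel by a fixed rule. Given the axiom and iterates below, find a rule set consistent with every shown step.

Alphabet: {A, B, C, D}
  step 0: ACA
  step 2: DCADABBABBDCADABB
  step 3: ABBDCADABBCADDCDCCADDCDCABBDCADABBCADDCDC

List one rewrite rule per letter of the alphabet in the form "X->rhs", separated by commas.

A->CAD, B->DC, C->D, D->ABB

  step 2 ⇒ step 3: DCADABBABBDCADABB ⇒ ABB·D·CAD·ABB·CAD·DC·DC·CAD·DC·DC·ABB·D·CAD·ABB·CAD·DC·DC
    A ↦ CAD
    B ↦ DC
    C ↦ D
    D ↦ ABB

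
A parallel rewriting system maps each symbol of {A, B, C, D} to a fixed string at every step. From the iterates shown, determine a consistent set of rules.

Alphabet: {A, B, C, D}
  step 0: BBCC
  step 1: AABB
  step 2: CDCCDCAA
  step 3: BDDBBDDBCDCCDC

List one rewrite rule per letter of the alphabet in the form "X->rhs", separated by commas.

  step 2 ⇒ step 3: CDCCDCAA ⇒ B·DD·B·B·DD·B·CDC·CDC
    A ↦ CDC
    C ↦ B
    D ↦ DD
  step 0 ⇒ step 1: BBCC ⇒ A·A·B·B
    B ↦ A

A->CDC, B->A, C->B, D->DD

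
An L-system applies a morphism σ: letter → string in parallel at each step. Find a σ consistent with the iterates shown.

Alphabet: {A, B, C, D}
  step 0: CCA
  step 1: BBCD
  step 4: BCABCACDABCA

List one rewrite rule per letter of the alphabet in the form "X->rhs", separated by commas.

A->CD, B->A, C->B, D->CA

  step 0 ⇒ step 1: CCA ⇒ B·B·CD
    A ↦ CD
    C ↦ B
    B ↦ A  (constrained at step 1)
    D ↦ CA  (constrained at step 1)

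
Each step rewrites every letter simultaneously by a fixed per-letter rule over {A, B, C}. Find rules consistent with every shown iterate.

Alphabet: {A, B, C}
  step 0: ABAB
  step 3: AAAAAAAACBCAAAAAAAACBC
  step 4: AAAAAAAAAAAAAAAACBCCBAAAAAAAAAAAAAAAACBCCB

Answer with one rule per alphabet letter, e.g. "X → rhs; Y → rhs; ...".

  step 3 ⇒ step 4: AAAAAAAACBCAAAAAAAACBC ⇒ AA·AA·AA·AA·AA·AA·AA·AA·CB·C·CB·AA·AA·AA·AA·AA·AA·AA·AA·CB·C·CB
    A ↦ AA
    B ↦ C
    C ↦ CB

A->AA, B->C, C->CB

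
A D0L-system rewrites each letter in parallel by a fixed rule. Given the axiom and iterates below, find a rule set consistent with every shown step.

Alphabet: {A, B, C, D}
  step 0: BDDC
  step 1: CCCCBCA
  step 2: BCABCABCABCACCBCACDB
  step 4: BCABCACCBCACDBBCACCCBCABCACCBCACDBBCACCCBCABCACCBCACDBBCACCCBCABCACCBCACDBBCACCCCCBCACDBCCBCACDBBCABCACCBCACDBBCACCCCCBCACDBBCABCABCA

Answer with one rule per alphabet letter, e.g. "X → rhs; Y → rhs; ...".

  step 1 ⇒ step 2: CCCCBCA ⇒ BCA·BCA·BCA·BCA·CC·BCA·CDB
    A ↦ CDB
    B ↦ CC
    C ↦ BCA
  step 0 ⇒ step 1: BDDC ⇒ CC·C·C·BCA
    D ↦ C

A->CDB, B->CC, C->BCA, D->C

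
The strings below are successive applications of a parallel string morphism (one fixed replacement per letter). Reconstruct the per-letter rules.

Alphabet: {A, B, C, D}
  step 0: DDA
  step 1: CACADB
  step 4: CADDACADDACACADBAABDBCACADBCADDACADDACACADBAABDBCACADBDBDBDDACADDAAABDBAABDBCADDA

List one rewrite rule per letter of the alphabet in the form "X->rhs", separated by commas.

A->DB, B->DDA, C->AAB, D->CA

  step 0 ⇒ step 1: DDA ⇒ CA·CA·DB
    A ↦ DB
    D ↦ CA
    B ↦ DDA  (constrained at step 1)
    C ↦ AAB  (constrained at step 1)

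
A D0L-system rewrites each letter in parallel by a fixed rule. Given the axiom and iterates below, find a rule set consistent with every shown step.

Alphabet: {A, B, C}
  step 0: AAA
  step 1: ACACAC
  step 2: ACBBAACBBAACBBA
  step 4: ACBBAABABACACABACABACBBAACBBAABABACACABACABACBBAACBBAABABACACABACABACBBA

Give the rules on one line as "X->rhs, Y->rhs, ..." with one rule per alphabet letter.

A->AC, B->AB, C->BBA

  step 1 ⇒ step 2: ACACAC ⇒ AC·BBA·AC·BBA·AC·BBA
    A ↦ AC
    C ↦ BBA
    B ↦ AB  (constrained at step 2)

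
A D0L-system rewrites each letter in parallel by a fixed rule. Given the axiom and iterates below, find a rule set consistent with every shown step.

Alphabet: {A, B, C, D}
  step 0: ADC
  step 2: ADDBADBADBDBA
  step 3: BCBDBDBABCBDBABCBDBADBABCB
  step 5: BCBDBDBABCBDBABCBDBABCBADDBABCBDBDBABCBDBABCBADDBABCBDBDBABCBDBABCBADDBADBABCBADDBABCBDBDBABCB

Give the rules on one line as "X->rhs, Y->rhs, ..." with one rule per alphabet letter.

  step 2 ⇒ step 3: ADDBADBADBDBA ⇒ BCB·DB·DB·A·BCB·DB·A·BCB·DB·A·DB·A·BCB
    A ↦ BCB
    B ↦ A
    D ↦ DB
    C ↦ DDB  (constrained at step 0)

A->BCB, B->A, C->DDB, D->DB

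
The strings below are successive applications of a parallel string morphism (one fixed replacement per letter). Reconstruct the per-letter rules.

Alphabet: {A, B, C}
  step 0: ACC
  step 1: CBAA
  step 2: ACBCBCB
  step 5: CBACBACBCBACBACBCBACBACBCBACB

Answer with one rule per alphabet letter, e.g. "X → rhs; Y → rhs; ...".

  step 1 ⇒ step 2: CBAA ⇒ A·CB·CB·CB
    A ↦ CB
    B ↦ CB
    C ↦ A

A->CB, B->CB, C->A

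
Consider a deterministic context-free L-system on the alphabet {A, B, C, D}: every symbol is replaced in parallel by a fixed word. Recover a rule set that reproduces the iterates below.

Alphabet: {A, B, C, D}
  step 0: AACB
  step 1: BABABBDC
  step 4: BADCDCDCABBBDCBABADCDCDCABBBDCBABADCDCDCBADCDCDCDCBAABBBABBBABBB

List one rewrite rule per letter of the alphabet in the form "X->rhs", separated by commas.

  step 0 ⇒ step 1: AACB ⇒ BA·BA·BB·DC
    A ↦ BA
    B ↦ DC
    C ↦ BB
    D ↦ AB  (constrained at step 1)

A->BA, B->DC, C->BB, D->AB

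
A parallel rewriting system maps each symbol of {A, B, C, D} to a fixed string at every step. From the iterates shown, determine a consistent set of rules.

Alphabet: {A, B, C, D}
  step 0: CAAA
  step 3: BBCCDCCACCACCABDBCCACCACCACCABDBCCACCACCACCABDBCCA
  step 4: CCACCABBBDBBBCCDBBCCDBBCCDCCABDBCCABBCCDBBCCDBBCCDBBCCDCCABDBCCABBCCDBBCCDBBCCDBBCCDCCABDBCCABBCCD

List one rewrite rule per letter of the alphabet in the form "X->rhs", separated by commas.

  step 3 ⇒ step 4: BBCCDCCACCACCABDBCCACCACCACCABDBCCACCACCACCABDBCCA ⇒ CCA·CCA·B·B·BDB·B·B·CCD·B·B·CCD·B·B·CCD·CCA·BDB·CCA·B·B·CCD·B·B·CCD·B·B·CCD·B·B·CCD·CCA·BDB·CCA·B·B·CCD·B·B·CCD·B·B·CCD·B·B·CCD·CCA·BDB·CCA·B·B·CCD
    A ↦ CCD
    B ↦ CCA
    C ↦ B
    D ↦ BDB

A->CCD, B->CCA, C->B, D->BDB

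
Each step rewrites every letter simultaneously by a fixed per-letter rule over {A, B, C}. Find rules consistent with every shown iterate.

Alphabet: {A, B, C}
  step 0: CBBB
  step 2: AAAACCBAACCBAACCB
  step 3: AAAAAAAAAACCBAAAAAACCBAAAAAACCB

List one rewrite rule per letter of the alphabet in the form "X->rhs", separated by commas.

  step 2 ⇒ step 3: AAAACCBAACCBAACCB ⇒ AA·AA·AA·AA·A·A·CCB·AA·AA·A·A·CCB·AA·AA·A·A·CCB
    A ↦ AA
    B ↦ CCB
    C ↦ A

A->AA, B->CCB, C->A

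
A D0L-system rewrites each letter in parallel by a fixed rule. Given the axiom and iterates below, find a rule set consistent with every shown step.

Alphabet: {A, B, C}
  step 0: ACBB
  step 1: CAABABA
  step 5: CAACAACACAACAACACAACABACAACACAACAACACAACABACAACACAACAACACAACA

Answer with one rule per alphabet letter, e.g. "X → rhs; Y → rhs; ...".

  step 0 ⇒ step 1: ACBB ⇒ CA·A·BA·BA
    A ↦ CA
    B ↦ BA
    C ↦ A

A->CA, B->BA, C->A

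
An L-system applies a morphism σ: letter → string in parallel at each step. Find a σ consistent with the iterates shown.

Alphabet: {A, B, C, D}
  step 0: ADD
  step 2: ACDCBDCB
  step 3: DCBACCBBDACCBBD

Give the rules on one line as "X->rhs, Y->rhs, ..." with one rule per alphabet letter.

  step 2 ⇒ step 3: ACDCBDCB ⇒ D·CB·AC·CB·BD·AC·CB·BD
    A ↦ D
    B ↦ BD
    C ↦ CB
    D ↦ AC

A->D, B->BD, C->CB, D->AC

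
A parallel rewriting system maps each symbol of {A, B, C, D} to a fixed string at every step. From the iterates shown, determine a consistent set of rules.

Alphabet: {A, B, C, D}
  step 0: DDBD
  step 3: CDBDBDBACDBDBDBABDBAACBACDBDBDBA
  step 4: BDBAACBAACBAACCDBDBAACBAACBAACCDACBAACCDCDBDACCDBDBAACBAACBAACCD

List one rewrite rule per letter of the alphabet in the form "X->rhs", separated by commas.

A->CD, B->AC, C->BD, D->BA

  step 3 ⇒ step 4: CDBDBDBACDBDBDBABDBAACBACDBDBDBA ⇒ BD·BA·AC·BA·AC·BA·AC·CD·BD·BA·AC·BA·AC·BA·AC·CD·AC·BA·AC·CD·CD·BD·AC·CD·BD·BA·AC·BA·AC·BA·AC·CD
    A ↦ CD
    B ↦ AC
    C ↦ BD
    D ↦ BA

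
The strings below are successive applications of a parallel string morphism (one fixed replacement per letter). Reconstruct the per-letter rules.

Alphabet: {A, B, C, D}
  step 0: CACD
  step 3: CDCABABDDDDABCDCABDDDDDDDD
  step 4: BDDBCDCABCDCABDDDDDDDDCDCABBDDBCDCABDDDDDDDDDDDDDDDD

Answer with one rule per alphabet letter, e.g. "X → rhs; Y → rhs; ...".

A->CDC, B->AB, C->B, D->DD

  step 3 ⇒ step 4: CDCABABDDDDABCDCABDDDDDDDD ⇒ B·DD·B·CDC·AB·CDC·AB·DD·DD·DD·DD·CDC·AB·B·DD·B·CDC·AB·DD·DD·DD·DD·DD·DD·DD·DD
    A ↦ CDC
    B ↦ AB
    C ↦ B
    D ↦ DD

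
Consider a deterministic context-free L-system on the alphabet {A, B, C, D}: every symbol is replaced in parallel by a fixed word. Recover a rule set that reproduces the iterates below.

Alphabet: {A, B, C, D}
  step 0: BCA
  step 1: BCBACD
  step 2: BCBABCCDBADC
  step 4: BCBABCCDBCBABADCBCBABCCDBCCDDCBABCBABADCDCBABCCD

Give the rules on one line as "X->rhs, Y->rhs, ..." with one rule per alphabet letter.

  step 1 ⇒ step 2: BCBACD ⇒ BC·BA·BC·CD·BA·DC
    A ↦ CD
    B ↦ BC
    C ↦ BA
    D ↦ DC

A->CD, B->BC, C->BA, D->DC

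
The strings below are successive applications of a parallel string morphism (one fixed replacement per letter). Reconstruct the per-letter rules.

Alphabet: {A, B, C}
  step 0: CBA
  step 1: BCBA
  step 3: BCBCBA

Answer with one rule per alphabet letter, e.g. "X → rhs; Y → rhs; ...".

  step 0 ⇒ step 1: CBA ⇒ B·C·BA
    A ↦ BA
    B ↦ C
    C ↦ B

A->BA, B->C, C->B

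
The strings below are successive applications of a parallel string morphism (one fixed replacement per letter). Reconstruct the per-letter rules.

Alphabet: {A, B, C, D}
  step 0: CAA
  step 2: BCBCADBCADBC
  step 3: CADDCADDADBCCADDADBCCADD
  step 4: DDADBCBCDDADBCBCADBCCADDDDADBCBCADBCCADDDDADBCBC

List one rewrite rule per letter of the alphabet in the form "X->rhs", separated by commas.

A->AD, B->CA, C->DD, D->BC

  step 3 ⇒ step 4: CADDCADDADBCCADDADBCCADD ⇒ DD·AD·BC·BC·DD·AD·BC·BC·AD·BC·CA·DD·DD·AD·BC·BC·AD·BC·CA·DD·DD·AD·BC·BC
    A ↦ AD
    B ↦ CA
    C ↦ DD
    D ↦ BC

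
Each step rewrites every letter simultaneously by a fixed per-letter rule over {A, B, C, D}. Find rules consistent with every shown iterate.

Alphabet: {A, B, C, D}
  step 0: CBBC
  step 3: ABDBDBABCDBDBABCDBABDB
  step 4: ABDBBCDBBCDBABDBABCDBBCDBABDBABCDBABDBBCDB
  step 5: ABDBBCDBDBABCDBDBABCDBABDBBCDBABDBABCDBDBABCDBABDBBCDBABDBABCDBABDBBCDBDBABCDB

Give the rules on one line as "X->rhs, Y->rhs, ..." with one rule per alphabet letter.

  step 4 ⇒ step 5: ABDBBCDBBCDBABDBABCDBBCDBABDBABCDBABDBBCDB ⇒ AB·DB·BC·DB·DB·A·BC·DB·DB·A·BC·DB·AB·DB·BC·DB·AB·DB·A·BC·DB·DB·A·BC·DB·AB·DB·BC·DB·AB·DB·A·BC·DB·AB·DB·BC·DB·DB·A·BC·DB
    A ↦ AB
    B ↦ DB
    C ↦ A
    D ↦ BC

A->AB, B->DB, C->A, D->BC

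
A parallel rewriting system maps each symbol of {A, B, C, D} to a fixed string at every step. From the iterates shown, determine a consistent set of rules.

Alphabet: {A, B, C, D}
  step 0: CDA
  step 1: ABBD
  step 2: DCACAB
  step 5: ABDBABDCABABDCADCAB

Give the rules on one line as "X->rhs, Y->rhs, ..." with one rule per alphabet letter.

A->D, B->CA, C->AB, D->B

  step 1 ⇒ step 2: ABBD ⇒ D·CA·CA·B
    A ↦ D
    B ↦ CA
    D ↦ B
  step 0 ⇒ step 1: CDA ⇒ AB·B·D
    C ↦ AB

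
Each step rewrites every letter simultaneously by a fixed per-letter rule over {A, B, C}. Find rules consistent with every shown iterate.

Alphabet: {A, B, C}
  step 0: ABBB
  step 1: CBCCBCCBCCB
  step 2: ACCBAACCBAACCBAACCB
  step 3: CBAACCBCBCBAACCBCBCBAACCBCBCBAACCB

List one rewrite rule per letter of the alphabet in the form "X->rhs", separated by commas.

  step 2 ⇒ step 3: ACCBAACCBAACCBAACCB ⇒ CB·A·A·CCB·CB·CB·A·A·CCB·CB·CB·A·A·CCB·CB·CB·A·A·CCB
    A ↦ CB
    B ↦ CCB
    C ↦ A

A->CB, B->CCB, C->A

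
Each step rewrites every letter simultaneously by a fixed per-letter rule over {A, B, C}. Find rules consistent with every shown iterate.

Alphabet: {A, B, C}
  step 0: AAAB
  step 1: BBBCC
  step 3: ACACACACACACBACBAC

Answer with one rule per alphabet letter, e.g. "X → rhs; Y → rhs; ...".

  step 0 ⇒ step 1: AAAB ⇒ B·B·B·CC
    A ↦ B
    B ↦ CC
    C ↦ AC  (constrained at step 1)

A->B, B->CC, C->AC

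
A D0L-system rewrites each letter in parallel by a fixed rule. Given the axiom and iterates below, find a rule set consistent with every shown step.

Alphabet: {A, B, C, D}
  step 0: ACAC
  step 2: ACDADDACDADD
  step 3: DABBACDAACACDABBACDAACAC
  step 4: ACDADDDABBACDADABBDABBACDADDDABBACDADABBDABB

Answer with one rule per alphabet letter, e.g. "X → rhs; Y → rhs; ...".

A->DA, B->D, C->BB, D->AC

  step 3 ⇒ step 4: DABBACDAACACDABBACDAACAC ⇒ AC·DA·D·D·DA·BB·AC·DA·DA·BB·DA·BB·AC·DA·D·D·DA·BB·AC·DA·DA·BB·DA·BB
    A ↦ DA
    B ↦ D
    C ↦ BB
    D ↦ AC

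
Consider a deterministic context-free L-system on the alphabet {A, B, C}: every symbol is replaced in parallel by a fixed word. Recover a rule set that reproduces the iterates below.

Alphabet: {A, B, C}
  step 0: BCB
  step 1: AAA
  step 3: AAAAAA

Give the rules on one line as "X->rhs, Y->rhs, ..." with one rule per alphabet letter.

  step 0 ⇒ step 1: BCB ⇒ A·A·A
    B ↦ A
    C ↦ A
    A ↦ BC  (constrained at step 1)

A->BC, B->A, C->A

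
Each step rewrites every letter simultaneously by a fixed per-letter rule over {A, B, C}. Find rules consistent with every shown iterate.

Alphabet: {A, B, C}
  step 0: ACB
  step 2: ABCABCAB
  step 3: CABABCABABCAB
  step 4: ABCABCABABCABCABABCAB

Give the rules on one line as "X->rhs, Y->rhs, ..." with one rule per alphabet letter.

A->C, B->AB, C->AB

  step 3 ⇒ step 4: CABABCABABCAB ⇒ AB·C·AB·C·AB·AB·C·AB·C·AB·AB·C·AB
    A ↦ C
    B ↦ AB
    C ↦ AB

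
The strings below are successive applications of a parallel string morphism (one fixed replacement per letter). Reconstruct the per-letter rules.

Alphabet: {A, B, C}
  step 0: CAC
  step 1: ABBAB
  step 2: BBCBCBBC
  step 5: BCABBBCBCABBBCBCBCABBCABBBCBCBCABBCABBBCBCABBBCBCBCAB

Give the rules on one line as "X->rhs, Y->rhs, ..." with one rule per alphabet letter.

  step 1 ⇒ step 2: ABBAB ⇒ B·BC·BC·B·BC
    A ↦ B
    B ↦ BC
  step 0 ⇒ step 1: CAC ⇒ AB·B·AB
    C ↦ AB

A->B, B->BC, C->AB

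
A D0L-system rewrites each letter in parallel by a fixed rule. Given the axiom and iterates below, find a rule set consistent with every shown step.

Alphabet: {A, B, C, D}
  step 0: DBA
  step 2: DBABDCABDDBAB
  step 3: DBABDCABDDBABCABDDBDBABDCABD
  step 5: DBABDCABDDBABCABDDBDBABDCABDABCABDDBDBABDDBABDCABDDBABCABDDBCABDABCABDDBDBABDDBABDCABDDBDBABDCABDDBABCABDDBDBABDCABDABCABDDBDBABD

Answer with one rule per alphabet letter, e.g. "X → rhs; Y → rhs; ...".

A->C, B->ABD, C->AB, D->DB

  step 2 ⇒ step 3: DBABDCABDDBAB ⇒ DB·ABD·C·ABD·DB·AB·C·ABD·DB·DB·ABD·C·ABD
    A ↦ C
    B ↦ ABD
    C ↦ AB
    D ↦ DB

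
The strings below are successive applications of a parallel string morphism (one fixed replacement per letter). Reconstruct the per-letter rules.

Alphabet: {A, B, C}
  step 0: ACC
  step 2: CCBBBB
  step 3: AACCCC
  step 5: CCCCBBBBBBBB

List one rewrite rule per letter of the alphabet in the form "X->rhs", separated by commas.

  step 2 ⇒ step 3: CCBBBB ⇒ A·A·C·C·C·C
    B ↦ C
    C ↦ A
    A ↦ BB  (constrained at step 0)

A->BB, B->C, C->A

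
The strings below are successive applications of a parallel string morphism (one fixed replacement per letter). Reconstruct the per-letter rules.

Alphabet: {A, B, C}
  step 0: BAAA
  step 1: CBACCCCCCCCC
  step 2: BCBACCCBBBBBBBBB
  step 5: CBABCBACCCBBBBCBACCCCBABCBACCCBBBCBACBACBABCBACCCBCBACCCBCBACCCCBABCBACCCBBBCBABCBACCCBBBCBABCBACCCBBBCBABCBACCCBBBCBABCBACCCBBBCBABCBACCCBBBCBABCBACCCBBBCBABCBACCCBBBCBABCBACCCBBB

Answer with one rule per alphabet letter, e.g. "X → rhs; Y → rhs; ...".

A->CCC, B->CBA, C->B

  step 1 ⇒ step 2: CBACCCCCCCCC ⇒ B·CBA·CCC·B·B·B·B·B·B·B·B·B
    A ↦ CCC
    B ↦ CBA
    C ↦ B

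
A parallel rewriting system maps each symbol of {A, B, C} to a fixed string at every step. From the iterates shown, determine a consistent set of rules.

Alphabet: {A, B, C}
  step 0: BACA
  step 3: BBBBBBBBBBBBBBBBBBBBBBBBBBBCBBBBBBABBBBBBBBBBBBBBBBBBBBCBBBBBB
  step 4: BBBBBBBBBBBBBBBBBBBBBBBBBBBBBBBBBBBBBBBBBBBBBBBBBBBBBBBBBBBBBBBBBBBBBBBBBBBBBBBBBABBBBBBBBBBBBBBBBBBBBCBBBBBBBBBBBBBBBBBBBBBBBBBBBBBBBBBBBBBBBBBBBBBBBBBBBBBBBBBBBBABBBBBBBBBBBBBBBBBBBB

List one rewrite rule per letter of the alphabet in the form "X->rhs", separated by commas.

A->C, B->BBB, C->ABB

  step 3 ⇒ step 4: BBBBBBBBBBBBBBBBBBBBBBBBBBBCBBBBBBABBBBBBBBBBBBBBBBBBBBCBBBBBB ⇒ BBB·BBB·BBB·BBB·BBB·BBB·BBB·BBB·BBB·BBB·BBB·BBB·BBB·BBB·BBB·BBB·BBB·BBB·BBB·BBB·BBB·BBB·BBB·BBB·BBB·BBB·BBB·ABB·BBB·BBB·BBB·BBB·BBB·BBB·C·BBB·BBB·BBB·BBB·BBB·BBB·BBB·BBB·BBB·BBB·BBB·BBB·BBB·BBB·BBB·BBB·BBB·BBB·BBB·BBB·ABB·BBB·BBB·BBB·BBB·BBB·BBB
    A ↦ C
    B ↦ BBB
    C ↦ ABB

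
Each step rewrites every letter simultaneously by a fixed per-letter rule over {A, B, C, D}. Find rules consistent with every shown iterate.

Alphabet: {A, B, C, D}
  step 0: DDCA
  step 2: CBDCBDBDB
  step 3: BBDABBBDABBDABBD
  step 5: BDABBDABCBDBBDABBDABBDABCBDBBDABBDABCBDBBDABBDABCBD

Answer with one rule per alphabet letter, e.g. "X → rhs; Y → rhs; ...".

A->C, B->BD, C->B, D->AB

  step 2 ⇒ step 3: CBDCBDBDB ⇒ B·BD·AB·B·BD·AB·BD·AB·BD
    B ↦ BD
    C ↦ B
    D ↦ AB
    A ↦ C  (constrained at step 0)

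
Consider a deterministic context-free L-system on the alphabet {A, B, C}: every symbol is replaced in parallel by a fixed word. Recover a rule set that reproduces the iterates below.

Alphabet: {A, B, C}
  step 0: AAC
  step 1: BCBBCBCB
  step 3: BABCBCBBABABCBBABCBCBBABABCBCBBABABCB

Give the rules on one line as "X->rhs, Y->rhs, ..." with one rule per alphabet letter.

  step 0 ⇒ step 1: AAC ⇒ BCB·BCB·CB
    A ↦ BCB
    C ↦ CB
    B ↦ BA  (constrained at step 1)

A->BCB, B->BA, C->CB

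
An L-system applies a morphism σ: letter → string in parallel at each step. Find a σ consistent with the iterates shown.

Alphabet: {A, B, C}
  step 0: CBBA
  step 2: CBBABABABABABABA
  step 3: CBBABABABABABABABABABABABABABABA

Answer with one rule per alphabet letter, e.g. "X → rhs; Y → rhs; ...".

  step 2 ⇒ step 3: CBBABABABABABABA ⇒ CB·BA·BA·BA·BA·BA·BA·BA·BA·BA·BA·BA·BA·BA·BA·BA
    A ↦ BA
    B ↦ BA
    C ↦ CB

A->BA, B->BA, C->CB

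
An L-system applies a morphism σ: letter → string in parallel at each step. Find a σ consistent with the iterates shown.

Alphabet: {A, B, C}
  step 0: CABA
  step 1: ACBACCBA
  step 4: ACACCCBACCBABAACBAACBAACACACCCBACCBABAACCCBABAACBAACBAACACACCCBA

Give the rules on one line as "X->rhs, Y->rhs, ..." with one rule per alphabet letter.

  step 0 ⇒ step 1: CABA ⇒ AC·BA·CC·BA
    A ↦ BA
    B ↦ CC
    C ↦ AC

A->BA, B->CC, C->AC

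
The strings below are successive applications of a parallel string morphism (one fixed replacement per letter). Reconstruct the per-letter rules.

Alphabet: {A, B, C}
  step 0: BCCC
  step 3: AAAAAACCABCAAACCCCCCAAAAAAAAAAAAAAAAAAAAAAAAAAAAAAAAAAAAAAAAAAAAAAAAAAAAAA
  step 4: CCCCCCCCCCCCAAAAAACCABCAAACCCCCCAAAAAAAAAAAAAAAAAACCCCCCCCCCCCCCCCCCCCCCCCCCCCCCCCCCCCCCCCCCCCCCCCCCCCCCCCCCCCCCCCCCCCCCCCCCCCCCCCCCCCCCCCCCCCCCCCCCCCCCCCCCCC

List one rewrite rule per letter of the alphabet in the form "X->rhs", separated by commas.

A->CC, B->ABC, C->AAA

  step 3 ⇒ step 4: AAAAAACCABCAAACCCCCCAAAAAAAAAAAAAAAAAAAAAAAAAAAAAAAAAAAAAAAAAAAAAAAAAAAAAA ⇒ CC·CC·CC·CC·CC·CC·AAA·AAA·CC·ABC·AAA·CC·CC·CC·AAA·AAA·AAA·AAA·AAA·AAA·CC·CC·CC·CC·CC·CC·CC·CC·CC·CC·CC·CC·CC·CC·CC·CC·CC·CC·CC·CC·CC·CC·CC·CC·CC·CC·CC·CC·CC·CC·CC·CC·CC·CC·CC·CC·CC·CC·CC·CC·CC·CC·CC·CC·CC·CC·CC·CC·CC·CC·CC·CC·CC·CC
    A ↦ CC
    B ↦ ABC
    C ↦ AAA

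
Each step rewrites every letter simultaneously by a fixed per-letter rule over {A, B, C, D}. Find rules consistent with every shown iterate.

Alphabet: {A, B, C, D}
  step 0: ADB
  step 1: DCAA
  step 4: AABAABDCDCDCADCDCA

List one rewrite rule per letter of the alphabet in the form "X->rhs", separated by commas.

  step 0 ⇒ step 1: ADB ⇒ DC·A·A
    A ↦ DC
    B ↦ A
    D ↦ A
    C ↦ AB  (constrained at step 1)

A->DC, B->A, C->AB, D->A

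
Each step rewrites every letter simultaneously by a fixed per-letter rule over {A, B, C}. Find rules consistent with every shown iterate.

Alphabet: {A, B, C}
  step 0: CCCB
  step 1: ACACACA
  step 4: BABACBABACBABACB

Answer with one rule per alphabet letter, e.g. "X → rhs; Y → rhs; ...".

A->B, B->A, C->AC

  step 0 ⇒ step 1: CCCB ⇒ AC·AC·AC·A
    B ↦ A
    C ↦ AC
    A ↦ B  (constrained at step 1)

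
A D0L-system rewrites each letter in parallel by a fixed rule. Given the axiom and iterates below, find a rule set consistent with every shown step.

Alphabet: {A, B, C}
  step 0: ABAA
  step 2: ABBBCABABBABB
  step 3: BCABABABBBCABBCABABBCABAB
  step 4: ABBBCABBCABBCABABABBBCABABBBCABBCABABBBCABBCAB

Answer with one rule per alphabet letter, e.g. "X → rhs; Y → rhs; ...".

  step 3 ⇒ step 4: BCABABABBBCABBCABABBCABAB ⇒ AB·B·BC·AB·BC·AB·BC·AB·AB·AB·B·BC·AB·AB·B·BC·AB·BC·AB·AB·B·BC·AB·BC·AB
    A ↦ BC
    B ↦ AB
    C ↦ B

A->BC, B->AB, C->B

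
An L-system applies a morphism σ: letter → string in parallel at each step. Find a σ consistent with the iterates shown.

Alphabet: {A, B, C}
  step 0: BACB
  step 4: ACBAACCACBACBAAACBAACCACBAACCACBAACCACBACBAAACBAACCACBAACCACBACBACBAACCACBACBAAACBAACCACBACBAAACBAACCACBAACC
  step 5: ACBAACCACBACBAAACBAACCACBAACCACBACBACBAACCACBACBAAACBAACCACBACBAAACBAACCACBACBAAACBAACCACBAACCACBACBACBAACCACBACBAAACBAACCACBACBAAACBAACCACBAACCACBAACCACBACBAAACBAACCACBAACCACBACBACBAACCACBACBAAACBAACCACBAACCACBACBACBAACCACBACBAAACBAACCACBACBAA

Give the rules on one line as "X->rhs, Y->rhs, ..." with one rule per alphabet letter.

  step 4 ⇒ step 5: ACBAACCACBACBAAACBAACCACBAACCACBAACCACBACBAAACBAACCACBAACCACBACBACBAACCACBACBAAACBAACCACBACBAAACBAACCACBAACC ⇒ ACB·A·ACC·ACB·ACB·A·A·ACB·A·ACC·ACB·A·ACC·ACB·ACB·ACB·A·ACC·ACB·ACB·A·A·ACB·A·ACC·ACB·ACB·A·A·ACB·A·ACC·ACB·ACB·A·A·ACB·A·ACC·ACB·A·ACC·ACB·ACB·ACB·A·ACC·ACB·ACB·A·A·ACB·A·ACC·ACB·ACB·A·A·ACB·A·ACC·ACB·A·ACC·ACB·A·ACC·ACB·ACB·A·A·ACB·A·ACC·ACB·A·ACC·ACB·ACB·ACB·A·ACC·ACB·ACB·A·A·ACB·A·ACC·ACB·A·ACC·ACB·ACB·ACB·A·ACC·ACB·ACB·A·A·ACB·A·ACC·ACB·ACB·A·A
    A ↦ ACB
    B ↦ ACC
    C ↦ A

A->ACB, B->ACC, C->A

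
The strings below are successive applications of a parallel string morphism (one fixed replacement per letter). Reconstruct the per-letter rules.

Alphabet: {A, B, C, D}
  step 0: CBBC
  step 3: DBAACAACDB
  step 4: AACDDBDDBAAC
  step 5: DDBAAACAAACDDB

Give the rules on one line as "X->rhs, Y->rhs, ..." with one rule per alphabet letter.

  step 4 ⇒ step 5: AACDDBDDBAAC ⇒ D·D·B·A·A·AC·A·A·AC·D·D·B
    A ↦ D
    B ↦ AC
    C ↦ B
    D ↦ A

A->D, B->AC, C->B, D->A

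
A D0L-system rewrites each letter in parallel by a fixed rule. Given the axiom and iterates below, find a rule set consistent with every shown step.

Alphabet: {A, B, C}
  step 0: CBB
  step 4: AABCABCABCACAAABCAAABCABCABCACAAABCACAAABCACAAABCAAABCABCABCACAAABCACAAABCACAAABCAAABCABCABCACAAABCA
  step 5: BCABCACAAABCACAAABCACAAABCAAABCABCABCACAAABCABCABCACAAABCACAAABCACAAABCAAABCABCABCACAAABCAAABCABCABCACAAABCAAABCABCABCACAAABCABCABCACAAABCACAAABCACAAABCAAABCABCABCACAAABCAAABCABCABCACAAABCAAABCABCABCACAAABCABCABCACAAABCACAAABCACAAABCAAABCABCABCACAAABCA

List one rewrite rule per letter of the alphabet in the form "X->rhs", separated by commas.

A->BCA, B->CA, C->AA

  step 4 ⇒ step 5: AABCABCABCACAAABCAAABCABCABCACAAABCACAAABCACAAABCAAABCABCABCACAAABCACAAABCACAAABCAAABCABCABCACAAABCA ⇒ BCA·BCA·CA·AA·BCA·CA·AA·BCA·CA·AA·BCA·AA·BCA·BCA·BCA·CA·AA·BCA·BCA·BCA·CA·AA·BCA·CA·AA·BCA·CA·AA·BCA·AA·BCA·BCA·BCA·CA·AA·BCA·AA·BCA·BCA·BCA·CA·AA·BCA·AA·BCA·BCA·BCA·CA·AA·BCA·BCA·BCA·CA·AA·BCA·CA·AA·BCA·CA·AA·BCA·AA·BCA·BCA·BCA·CA·AA·BCA·AA·BCA·BCA·BCA·CA·AA·BCA·AA·BCA·BCA·BCA·CA·AA·BCA·BCA·BCA·CA·AA·BCA·CA·AA·BCA·CA·AA·BCA·AA·BCA·BCA·BCA·CA·AA·BCA
    A ↦ BCA
    B ↦ CA
    C ↦ AA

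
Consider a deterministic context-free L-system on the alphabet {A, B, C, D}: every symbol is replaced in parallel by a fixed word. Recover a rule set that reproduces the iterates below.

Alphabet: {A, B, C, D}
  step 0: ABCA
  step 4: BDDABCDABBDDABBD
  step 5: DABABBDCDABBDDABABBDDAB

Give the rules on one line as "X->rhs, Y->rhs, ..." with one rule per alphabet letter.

A->B, B->D, C->CD, D->AB

  step 4 ⇒ step 5: BDDABCDABBDDABBD ⇒ D·AB·AB·B·D·CD·AB·B·D·D·AB·AB·B·D·D·AB
    A ↦ B
    B ↦ D
    C ↦ CD
    D ↦ AB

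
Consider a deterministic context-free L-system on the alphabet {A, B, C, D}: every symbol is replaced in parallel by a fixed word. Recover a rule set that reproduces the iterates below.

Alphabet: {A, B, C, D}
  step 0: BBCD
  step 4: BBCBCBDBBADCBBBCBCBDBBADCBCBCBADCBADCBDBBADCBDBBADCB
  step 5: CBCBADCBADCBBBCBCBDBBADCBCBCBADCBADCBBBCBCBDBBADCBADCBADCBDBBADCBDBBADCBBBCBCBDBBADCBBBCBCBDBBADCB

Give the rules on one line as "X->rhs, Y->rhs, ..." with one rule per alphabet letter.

  step 4 ⇒ step 5: BBCBCBDBBADCBBBCBCBDBBADCBCBCBADCBADCBDBBADCBDBBADCB ⇒ CB·CB·AD·CB·AD·CB·BB·CB·CB·D·BB·AD·CB·CB·CB·AD·CB·AD·CB·BB·CB·CB·D·BB·AD·CB·AD·CB·AD·CB·D·BB·AD·CB·D·BB·AD·CB·BB·CB·CB·D·BB·AD·CB·BB·CB·CB·D·BB·AD·CB
    A ↦ D
    B ↦ CB
    C ↦ AD
    D ↦ BB

A->D, B->CB, C->AD, D->BB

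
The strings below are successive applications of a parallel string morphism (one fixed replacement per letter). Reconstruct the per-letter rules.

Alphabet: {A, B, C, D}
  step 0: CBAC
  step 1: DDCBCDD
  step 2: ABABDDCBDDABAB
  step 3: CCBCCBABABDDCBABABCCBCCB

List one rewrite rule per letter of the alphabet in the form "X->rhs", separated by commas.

A->C, B->CB, C->DD, D->AB

  step 2 ⇒ step 3: ABABDDCBDDABAB ⇒ C·CB·C·CB·AB·AB·DD·CB·AB·AB·C·CB·C·CB
    A ↦ C
    B ↦ CB
    C ↦ DD
    D ↦ AB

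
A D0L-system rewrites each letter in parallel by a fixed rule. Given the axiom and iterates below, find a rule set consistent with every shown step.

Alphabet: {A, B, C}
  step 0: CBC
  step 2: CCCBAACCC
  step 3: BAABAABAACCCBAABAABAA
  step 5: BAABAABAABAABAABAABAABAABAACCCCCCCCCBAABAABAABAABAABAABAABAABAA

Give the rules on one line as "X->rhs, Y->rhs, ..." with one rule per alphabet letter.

  step 2 ⇒ step 3: CCCBAACCC ⇒ BAA·BAA·BAA·C·C·C·BAA·BAA·BAA
    A ↦ C
    B ↦ C
    C ↦ BAA

A->C, B->C, C->BAA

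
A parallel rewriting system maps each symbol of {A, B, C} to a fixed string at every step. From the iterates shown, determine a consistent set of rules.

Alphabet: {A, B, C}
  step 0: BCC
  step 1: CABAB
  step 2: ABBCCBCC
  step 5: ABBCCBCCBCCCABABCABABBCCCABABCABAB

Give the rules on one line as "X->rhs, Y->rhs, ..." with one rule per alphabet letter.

  step 1 ⇒ step 2: CABAB ⇒ AB·BC·C·BC·C
    A ↦ BC
    B ↦ C
    C ↦ AB

A->BC, B->C, C->AB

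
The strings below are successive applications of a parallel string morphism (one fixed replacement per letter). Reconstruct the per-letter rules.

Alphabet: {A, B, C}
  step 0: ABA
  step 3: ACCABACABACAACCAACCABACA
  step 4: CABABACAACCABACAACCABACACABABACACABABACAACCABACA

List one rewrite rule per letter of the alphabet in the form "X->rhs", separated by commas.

  step 3 ⇒ step 4: ACCABACABACAACCAACCABACA ⇒ CA·BA·BA·CA·AC·CA·BA·CA·AC·CA·BA·CA·CA·BA·BA·CA·CA·BA·BA·CA·AC·CA·BA·CA
    A ↦ CA
    B ↦ AC
    C ↦ BA

A->CA, B->AC, C->BA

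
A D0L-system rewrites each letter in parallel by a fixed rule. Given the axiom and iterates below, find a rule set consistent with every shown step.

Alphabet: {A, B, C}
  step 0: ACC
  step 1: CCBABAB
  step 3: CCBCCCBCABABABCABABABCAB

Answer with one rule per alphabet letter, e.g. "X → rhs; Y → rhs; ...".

A->CCB, B->C, C->AB

  step 0 ⇒ step 1: ACC ⇒ CCB·AB·AB
    A ↦ CCB
    C ↦ AB
    B ↦ C  (constrained at step 1)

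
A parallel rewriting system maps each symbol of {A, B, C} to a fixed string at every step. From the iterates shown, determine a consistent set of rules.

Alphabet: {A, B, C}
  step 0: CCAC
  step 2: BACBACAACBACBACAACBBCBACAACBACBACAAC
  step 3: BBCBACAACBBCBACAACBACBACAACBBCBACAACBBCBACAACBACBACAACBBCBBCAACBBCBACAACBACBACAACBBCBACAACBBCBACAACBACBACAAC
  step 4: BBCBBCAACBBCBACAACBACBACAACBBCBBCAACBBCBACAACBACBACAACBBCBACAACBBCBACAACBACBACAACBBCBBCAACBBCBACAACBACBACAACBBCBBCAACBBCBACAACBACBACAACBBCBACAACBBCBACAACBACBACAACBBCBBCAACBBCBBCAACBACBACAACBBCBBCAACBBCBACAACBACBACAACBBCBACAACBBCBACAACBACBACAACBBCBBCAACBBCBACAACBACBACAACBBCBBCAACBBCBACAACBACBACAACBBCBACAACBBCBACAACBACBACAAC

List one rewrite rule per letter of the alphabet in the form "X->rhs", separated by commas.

A->BAC, B->BBC, C->AAC

  step 3 ⇒ step 4: BBCBACAACBBCBACAACBACBACAACBBCBACAACBBCBACAACBACBACAACBBCBBCAACBBCBACAACBACBACAACBBCBACAACBBCBACAACBACBACAAC ⇒ BBC·BBC·AAC·BBC·BAC·AAC·BAC·BAC·AAC·BBC·BBC·AAC·BBC·BAC·AAC·BAC·BAC·AAC·BBC·BAC·AAC·BBC·BAC·AAC·BAC·BAC·AAC·BBC·BBC·AAC·BBC·BAC·AAC·BAC·BAC·AAC·BBC·BBC·AAC·BBC·BAC·AAC·BAC·BAC·AAC·BBC·BAC·AAC·BBC·BAC·AAC·BAC·BAC·AAC·BBC·BBC·AAC·BBC·BBC·AAC·BAC·BAC·AAC·BBC·BBC·AAC·BBC·BAC·AAC·BAC·BAC·AAC·BBC·BAC·AAC·BBC·BAC·AAC·BAC·BAC·AAC·BBC·BBC·AAC·BBC·BAC·AAC·BAC·BAC·AAC·BBC·BBC·AAC·BBC·BAC·AAC·BAC·BAC·AAC·BBC·BAC·AAC·BBC·BAC·AAC·BAC·BAC·AAC
    A ↦ BAC
    B ↦ BBC
    C ↦ AAC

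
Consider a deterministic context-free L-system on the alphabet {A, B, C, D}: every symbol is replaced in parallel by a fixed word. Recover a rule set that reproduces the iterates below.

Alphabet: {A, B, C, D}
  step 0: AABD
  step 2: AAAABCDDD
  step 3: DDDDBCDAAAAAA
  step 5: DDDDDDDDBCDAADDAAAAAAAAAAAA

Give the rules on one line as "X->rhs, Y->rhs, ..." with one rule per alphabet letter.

A->D, B->BC, C->D, D->AA

  step 2 ⇒ step 3: AAAABCDDD ⇒ D·D·D·D·BC·D·AA·AA·AA
    A ↦ D
    B ↦ BC
    C ↦ D
    D ↦ AA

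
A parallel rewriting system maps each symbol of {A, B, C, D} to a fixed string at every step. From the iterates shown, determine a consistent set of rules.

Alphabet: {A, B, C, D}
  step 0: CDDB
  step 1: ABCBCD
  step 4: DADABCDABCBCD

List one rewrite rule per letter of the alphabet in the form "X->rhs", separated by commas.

A->D, B->D, C->A, D->BC

  step 0 ⇒ step 1: CDDB ⇒ A·BC·BC·D
    B ↦ D
    C ↦ A
    D ↦ BC
    A ↦ D  (constrained at step 1)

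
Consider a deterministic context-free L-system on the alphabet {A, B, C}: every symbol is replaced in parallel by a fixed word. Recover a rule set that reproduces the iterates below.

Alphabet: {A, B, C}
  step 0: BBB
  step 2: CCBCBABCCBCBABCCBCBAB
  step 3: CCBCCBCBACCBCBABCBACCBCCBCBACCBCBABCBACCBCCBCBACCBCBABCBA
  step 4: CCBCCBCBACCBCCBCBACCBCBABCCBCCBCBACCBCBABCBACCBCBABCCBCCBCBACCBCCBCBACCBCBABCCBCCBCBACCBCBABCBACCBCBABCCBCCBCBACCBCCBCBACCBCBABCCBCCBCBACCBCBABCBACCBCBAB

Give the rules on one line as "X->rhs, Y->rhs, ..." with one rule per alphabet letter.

A->B, B->CBA, C->CCB

  step 3 ⇒ step 4: CCBCCBCBACCBCBABCBACCBCCBCBACCBCBABCBACCBCCBCBACCBCBABCBA ⇒ CCB·CCB·CBA·CCB·CCB·CBA·CCB·CBA·B·CCB·CCB·CBA·CCB·CBA·B·CBA·CCB·CBA·B·CCB·CCB·CBA·CCB·CCB·CBA·CCB·CBA·B·CCB·CCB·CBA·CCB·CBA·B·CBA·CCB·CBA·B·CCB·CCB·CBA·CCB·CCB·CBA·CCB·CBA·B·CCB·CCB·CBA·CCB·CBA·B·CBA·CCB·CBA·B
    A ↦ B
    B ↦ CBA
    C ↦ CCB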